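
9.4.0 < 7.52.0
False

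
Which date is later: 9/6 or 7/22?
9/6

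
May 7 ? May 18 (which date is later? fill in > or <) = <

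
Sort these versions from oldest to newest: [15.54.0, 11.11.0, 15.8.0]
[11.11.0, 15.8.0, 15.54.0]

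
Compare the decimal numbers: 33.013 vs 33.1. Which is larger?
33.1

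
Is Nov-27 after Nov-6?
Yes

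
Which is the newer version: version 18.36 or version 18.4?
version 18.36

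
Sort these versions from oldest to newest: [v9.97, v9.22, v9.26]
[v9.22, v9.26, v9.97]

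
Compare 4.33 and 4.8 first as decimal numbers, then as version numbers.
As decimals: 4.33 < 4.8. As versions: v4.33 > v4.8 (minor version 33 > 8).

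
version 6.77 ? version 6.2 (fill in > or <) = >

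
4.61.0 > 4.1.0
True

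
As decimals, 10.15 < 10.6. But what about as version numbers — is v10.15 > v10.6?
True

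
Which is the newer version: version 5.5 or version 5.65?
version 5.65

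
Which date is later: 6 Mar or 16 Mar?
16 Mar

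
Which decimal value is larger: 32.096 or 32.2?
32.2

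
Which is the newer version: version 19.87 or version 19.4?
version 19.87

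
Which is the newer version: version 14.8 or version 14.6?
version 14.8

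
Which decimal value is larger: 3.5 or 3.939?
3.939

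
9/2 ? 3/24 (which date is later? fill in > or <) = >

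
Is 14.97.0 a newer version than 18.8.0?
No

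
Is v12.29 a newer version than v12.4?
Yes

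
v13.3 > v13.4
False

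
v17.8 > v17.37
False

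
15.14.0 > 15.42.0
False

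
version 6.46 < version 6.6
False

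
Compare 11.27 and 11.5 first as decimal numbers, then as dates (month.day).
As decimals: 11.27 < 11.5. As dates: 11/27 is later than 11/5 (day 27 > day 5).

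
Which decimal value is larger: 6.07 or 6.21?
6.21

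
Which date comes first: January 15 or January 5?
January 5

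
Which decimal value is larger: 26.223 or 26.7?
26.7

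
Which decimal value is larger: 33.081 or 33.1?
33.1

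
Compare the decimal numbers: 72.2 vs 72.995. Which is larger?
72.995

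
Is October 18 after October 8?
Yes. Day 18 comes after day 8 in October — this is a date comparison, not a decimal one (the decimal 10.18 would be smaller than 10.8).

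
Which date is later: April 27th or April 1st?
April 27th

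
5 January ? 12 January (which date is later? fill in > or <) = <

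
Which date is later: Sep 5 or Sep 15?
Sep 15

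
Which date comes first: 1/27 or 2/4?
1/27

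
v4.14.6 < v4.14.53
True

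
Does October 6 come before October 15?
Yes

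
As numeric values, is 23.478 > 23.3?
True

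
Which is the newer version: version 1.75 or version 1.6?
version 1.75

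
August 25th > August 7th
True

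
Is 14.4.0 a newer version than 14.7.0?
No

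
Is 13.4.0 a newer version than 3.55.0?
Yes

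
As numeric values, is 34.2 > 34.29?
False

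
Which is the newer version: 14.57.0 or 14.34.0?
14.57.0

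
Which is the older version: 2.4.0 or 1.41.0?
1.41.0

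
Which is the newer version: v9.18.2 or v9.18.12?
v9.18.12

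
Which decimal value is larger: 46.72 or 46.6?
46.72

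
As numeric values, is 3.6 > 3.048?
True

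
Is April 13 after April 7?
Yes. Day 13 comes after day 7 in April — this is a date comparison, not a decimal one (the decimal 4.13 would be smaller than 4.7).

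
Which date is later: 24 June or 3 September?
3 September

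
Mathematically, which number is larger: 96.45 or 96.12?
96.45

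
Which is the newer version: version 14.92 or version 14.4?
version 14.92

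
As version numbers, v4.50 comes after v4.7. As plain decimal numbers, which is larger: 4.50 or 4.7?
4.7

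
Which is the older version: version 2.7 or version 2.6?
version 2.6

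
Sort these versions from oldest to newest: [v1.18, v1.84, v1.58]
[v1.18, v1.58, v1.84]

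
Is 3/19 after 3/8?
Yes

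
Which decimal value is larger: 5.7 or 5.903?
5.903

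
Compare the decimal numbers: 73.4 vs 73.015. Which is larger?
73.4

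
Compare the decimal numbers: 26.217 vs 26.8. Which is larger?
26.8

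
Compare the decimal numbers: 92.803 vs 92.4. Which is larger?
92.803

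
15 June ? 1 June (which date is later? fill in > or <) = >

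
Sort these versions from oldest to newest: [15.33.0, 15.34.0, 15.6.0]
[15.6.0, 15.33.0, 15.34.0]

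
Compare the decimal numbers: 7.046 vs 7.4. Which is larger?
7.4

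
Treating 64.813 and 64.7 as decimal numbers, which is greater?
64.813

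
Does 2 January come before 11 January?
Yes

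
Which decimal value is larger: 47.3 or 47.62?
47.62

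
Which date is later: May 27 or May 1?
May 27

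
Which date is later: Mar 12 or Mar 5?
Mar 12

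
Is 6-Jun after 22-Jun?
No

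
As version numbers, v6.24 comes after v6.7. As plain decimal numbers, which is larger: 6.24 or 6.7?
6.7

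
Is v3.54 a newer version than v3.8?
Yes. Version numbers are compared segment by segment as integers, not as decimals: minor version 54 > 8, so v3.54 > v3.8 (even though the decimal 3.54 < 3.8).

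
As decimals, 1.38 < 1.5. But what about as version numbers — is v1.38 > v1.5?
True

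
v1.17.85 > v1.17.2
True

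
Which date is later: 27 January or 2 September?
2 September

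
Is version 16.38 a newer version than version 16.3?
Yes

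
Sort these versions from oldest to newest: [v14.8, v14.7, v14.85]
[v14.7, v14.8, v14.85]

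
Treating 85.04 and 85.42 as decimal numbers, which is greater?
85.42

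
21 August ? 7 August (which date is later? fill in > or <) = >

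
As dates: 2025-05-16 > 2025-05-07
True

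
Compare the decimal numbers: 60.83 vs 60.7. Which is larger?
60.83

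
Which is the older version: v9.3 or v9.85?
v9.3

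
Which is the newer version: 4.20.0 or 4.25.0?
4.25.0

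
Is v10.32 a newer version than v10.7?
Yes. Version numbers are compared segment by segment as integers, not as decimals: minor version 32 > 7, so v10.32 > v10.7 (even though the decimal 10.32 < 10.7).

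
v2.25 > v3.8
False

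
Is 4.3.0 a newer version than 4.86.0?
No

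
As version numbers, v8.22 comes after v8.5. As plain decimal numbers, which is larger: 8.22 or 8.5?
8.5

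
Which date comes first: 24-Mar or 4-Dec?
24-Mar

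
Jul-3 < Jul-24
True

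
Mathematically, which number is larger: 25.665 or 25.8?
25.8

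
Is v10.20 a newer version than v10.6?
Yes. Version numbers are compared segment by segment as integers, not as decimals: minor version 20 > 6, so v10.20 > v10.6 (even though the decimal 10.20 < 10.6).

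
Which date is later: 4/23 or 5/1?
5/1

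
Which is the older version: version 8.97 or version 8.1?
version 8.1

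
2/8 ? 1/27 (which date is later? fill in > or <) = >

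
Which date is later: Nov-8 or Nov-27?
Nov-27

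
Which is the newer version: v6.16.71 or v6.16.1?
v6.16.71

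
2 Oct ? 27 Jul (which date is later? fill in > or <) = >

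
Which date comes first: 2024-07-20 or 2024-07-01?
2024-07-01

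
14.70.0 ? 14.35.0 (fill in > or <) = >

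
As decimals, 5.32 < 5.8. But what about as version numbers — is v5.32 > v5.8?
True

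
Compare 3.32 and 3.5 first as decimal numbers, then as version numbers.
As decimals: 3.32 < 3.5. As versions: v3.32 > v3.5 (minor version 32 > 5).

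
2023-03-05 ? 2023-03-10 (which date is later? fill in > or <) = <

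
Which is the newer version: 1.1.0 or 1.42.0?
1.42.0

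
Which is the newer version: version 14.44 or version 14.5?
version 14.44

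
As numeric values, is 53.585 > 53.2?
True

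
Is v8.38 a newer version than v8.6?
Yes. Version numbers are compared segment by segment as integers, not as decimals: minor version 38 > 6, so v8.38 > v8.6 (even though the decimal 8.38 < 8.6).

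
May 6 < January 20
False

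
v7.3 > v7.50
False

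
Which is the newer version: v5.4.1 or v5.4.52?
v5.4.52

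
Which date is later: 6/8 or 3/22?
6/8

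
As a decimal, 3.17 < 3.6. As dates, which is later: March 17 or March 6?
March 17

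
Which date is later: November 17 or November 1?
November 17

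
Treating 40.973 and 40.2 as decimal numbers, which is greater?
40.973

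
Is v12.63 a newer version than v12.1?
Yes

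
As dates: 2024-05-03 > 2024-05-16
False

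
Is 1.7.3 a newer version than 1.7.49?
No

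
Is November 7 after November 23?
No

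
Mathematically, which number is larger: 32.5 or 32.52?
32.52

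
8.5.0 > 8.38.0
False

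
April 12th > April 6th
True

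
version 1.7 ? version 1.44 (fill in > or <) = <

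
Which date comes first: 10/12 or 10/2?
10/2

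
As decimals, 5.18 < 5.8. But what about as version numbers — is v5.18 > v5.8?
True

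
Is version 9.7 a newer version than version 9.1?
Yes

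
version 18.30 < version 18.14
False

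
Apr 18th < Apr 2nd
False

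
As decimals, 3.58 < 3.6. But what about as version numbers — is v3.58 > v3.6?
True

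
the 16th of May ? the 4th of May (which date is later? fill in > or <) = >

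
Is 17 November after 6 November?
Yes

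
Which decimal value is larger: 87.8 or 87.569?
87.8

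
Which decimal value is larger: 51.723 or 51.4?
51.723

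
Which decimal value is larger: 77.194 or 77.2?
77.2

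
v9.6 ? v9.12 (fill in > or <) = <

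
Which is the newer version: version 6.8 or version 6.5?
version 6.8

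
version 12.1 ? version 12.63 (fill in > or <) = <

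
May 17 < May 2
False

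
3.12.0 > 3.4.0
True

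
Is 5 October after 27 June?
Yes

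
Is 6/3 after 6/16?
No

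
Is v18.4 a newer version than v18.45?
No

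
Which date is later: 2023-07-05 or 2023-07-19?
2023-07-19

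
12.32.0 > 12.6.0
True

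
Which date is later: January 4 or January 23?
January 23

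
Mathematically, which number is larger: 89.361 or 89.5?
89.5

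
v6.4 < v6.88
True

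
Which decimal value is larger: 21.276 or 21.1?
21.276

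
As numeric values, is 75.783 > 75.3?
True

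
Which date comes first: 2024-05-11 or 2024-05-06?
2024-05-06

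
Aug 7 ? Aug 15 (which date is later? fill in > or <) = <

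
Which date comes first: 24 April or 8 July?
24 April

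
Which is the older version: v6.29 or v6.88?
v6.29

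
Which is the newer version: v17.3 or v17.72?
v17.72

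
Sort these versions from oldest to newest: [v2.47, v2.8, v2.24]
[v2.8, v2.24, v2.47]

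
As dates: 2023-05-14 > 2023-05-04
True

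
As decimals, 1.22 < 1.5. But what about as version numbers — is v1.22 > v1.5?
True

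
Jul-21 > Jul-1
True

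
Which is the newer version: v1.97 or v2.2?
v2.2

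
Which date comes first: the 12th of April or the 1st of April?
the 1st of April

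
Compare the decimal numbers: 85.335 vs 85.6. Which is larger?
85.6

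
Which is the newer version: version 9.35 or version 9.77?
version 9.77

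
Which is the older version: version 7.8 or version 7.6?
version 7.6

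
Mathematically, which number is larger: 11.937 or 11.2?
11.937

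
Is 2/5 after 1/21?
Yes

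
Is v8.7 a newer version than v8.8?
No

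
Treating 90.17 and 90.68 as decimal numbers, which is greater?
90.68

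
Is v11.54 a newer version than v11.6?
Yes. Version numbers are compared segment by segment as integers, not as decimals: minor version 54 > 6, so v11.54 > v11.6 (even though the decimal 11.54 < 11.6).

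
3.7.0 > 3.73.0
False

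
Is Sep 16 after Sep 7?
Yes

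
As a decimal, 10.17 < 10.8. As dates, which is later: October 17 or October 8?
October 17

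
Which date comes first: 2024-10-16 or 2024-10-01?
2024-10-01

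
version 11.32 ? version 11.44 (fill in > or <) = <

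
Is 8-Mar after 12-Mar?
No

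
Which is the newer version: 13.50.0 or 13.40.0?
13.50.0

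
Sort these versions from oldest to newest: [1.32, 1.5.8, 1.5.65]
[1.5.8, 1.5.65, 1.32]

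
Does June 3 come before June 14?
Yes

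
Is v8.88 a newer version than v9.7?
No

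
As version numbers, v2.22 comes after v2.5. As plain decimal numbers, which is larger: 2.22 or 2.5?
2.5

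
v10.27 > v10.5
True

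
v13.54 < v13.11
False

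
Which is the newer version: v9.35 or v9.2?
v9.35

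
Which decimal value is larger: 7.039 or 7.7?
7.7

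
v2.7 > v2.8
False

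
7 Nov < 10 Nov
True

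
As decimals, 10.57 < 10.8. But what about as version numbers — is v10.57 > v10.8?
True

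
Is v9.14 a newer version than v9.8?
Yes. Version numbers are compared segment by segment as integers, not as decimals: minor version 14 > 8, so v9.14 > v9.8 (even though the decimal 9.14 < 9.8).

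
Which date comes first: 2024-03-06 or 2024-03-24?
2024-03-06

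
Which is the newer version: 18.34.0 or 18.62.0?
18.62.0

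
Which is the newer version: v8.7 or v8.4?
v8.7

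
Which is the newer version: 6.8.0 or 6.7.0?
6.8.0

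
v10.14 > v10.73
False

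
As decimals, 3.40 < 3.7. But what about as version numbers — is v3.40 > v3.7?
True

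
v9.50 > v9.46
True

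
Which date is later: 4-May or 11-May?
11-May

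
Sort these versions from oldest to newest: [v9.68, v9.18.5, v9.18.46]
[v9.18.5, v9.18.46, v9.68]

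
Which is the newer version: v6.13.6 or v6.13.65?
v6.13.65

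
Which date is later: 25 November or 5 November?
25 November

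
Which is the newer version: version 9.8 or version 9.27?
version 9.27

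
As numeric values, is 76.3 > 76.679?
False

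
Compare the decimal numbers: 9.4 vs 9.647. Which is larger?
9.647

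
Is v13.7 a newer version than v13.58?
No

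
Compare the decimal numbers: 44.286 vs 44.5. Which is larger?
44.5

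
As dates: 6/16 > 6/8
True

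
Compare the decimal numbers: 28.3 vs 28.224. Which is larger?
28.3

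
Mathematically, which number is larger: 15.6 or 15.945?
15.945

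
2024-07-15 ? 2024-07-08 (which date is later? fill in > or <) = >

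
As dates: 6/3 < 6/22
True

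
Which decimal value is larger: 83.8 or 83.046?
83.8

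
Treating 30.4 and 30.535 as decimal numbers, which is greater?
30.535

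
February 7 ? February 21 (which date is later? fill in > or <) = <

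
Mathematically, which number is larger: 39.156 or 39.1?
39.156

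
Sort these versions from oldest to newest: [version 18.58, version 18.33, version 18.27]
[version 18.27, version 18.33, version 18.58]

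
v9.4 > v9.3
True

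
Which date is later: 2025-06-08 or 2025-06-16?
2025-06-16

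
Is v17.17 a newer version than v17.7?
Yes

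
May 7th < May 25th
True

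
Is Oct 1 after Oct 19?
No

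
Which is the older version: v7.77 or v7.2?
v7.2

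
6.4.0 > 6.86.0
False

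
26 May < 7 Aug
True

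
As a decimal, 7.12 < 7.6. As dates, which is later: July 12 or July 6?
July 12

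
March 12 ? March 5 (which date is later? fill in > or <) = >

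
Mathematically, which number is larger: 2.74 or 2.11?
2.74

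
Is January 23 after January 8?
Yes. Day 23 comes after day 8 in January — this is a date comparison, not a decimal one (the decimal 1.23 would be smaller than 1.8).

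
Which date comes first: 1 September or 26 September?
1 September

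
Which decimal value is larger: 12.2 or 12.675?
12.675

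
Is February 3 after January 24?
Yes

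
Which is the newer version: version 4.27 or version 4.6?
version 4.27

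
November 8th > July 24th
True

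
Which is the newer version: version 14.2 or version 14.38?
version 14.38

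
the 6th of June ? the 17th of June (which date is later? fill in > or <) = <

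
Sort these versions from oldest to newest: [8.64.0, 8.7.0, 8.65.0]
[8.7.0, 8.64.0, 8.65.0]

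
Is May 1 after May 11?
No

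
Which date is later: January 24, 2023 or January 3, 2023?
January 24, 2023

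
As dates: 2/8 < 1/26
False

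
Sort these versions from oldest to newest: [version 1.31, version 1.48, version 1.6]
[version 1.6, version 1.31, version 1.48]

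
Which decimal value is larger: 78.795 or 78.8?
78.8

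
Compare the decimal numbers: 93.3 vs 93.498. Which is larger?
93.498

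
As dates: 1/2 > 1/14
False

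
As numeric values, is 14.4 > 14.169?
True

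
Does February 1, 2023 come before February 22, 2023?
Yes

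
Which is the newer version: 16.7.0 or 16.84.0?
16.84.0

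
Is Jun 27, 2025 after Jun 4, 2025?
Yes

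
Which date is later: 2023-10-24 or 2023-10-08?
2023-10-24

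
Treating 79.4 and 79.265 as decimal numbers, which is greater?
79.4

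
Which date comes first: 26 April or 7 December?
26 April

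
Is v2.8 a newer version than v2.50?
No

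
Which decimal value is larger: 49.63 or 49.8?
49.8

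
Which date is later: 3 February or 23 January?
3 February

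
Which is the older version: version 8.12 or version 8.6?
version 8.6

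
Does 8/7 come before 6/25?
No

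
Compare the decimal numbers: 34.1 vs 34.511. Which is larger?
34.511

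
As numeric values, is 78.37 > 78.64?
False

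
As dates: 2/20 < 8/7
True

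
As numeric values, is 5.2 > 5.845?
False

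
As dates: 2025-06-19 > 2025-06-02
True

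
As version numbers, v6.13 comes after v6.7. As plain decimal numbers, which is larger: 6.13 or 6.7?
6.7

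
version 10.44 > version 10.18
True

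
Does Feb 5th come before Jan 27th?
No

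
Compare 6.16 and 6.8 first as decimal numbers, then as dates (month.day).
As decimals: 6.16 < 6.8. As dates: 6/16 is later than 6/8 (day 16 > day 8).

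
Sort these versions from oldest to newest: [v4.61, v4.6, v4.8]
[v4.6, v4.8, v4.61]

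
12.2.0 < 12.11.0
True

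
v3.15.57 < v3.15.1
False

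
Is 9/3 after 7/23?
Yes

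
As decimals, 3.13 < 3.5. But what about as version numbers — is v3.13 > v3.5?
True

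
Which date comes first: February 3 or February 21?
February 3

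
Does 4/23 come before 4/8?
No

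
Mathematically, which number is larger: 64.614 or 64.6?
64.614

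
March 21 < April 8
True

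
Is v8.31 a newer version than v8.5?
Yes. Version numbers are compared segment by segment as integers, not as decimals: minor version 31 > 5, so v8.31 > v8.5 (even though the decimal 8.31 < 8.5).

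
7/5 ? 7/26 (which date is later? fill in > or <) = <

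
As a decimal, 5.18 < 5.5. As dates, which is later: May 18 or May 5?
May 18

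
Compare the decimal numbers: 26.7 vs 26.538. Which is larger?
26.7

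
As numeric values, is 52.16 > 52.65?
False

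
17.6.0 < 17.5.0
False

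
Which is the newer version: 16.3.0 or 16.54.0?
16.54.0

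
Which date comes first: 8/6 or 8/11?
8/6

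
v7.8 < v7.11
True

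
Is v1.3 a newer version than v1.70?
No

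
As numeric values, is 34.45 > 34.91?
False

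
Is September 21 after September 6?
Yes. Day 21 comes after day 6 in September — this is a date comparison, not a decimal one (the decimal 9.21 would be smaller than 9.6).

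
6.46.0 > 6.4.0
True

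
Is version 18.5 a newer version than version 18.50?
No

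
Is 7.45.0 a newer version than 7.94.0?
No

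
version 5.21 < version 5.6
False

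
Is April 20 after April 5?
Yes. Day 20 comes after day 5 in April — this is a date comparison, not a decimal one (the decimal 4.20 would be smaller than 4.5).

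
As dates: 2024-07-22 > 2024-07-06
True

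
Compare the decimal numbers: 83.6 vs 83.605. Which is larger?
83.605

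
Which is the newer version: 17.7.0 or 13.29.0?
17.7.0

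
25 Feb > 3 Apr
False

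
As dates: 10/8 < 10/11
True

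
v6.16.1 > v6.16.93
False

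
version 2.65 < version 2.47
False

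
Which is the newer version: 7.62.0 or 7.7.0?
7.62.0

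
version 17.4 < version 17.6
True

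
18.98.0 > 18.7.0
True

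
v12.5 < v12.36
True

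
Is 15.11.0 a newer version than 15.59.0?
No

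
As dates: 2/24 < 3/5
True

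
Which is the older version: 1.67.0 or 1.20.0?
1.20.0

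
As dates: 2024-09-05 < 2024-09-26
True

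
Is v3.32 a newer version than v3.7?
Yes. Version numbers are compared segment by segment as integers, not as decimals: minor version 32 > 7, so v3.32 > v3.7 (even though the decimal 3.32 < 3.7).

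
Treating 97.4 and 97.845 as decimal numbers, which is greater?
97.845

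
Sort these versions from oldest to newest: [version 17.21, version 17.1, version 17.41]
[version 17.1, version 17.21, version 17.41]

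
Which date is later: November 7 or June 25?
November 7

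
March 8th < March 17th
True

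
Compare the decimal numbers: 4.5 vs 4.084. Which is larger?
4.5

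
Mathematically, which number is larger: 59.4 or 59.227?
59.4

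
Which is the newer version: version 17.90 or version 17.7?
version 17.90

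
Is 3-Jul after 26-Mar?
Yes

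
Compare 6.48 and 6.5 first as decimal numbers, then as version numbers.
As decimals: 6.48 < 6.5. As versions: v6.48 > v6.5 (minor version 48 > 5).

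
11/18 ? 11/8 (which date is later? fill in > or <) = >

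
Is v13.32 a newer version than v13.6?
Yes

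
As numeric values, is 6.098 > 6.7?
False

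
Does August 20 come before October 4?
Yes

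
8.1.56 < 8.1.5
False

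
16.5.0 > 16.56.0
False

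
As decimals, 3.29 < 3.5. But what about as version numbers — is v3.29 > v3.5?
True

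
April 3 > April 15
False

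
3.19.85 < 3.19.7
False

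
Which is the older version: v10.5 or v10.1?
v10.1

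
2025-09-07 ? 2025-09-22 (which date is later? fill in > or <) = <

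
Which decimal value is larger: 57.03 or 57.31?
57.31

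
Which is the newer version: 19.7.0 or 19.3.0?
19.7.0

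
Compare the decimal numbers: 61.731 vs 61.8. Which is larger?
61.8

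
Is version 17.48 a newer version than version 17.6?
Yes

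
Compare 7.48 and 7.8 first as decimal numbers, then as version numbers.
As decimals: 7.48 < 7.8. As versions: v7.48 > v7.8 (minor version 48 > 8).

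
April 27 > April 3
True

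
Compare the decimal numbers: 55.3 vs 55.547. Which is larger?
55.547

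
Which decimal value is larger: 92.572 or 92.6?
92.6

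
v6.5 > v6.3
True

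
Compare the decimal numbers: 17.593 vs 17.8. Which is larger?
17.8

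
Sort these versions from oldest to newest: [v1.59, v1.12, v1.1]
[v1.1, v1.12, v1.59]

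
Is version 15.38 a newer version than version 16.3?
No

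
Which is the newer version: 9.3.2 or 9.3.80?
9.3.80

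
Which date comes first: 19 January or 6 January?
6 January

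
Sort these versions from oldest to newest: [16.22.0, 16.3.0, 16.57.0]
[16.3.0, 16.22.0, 16.57.0]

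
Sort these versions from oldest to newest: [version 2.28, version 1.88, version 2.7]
[version 1.88, version 2.7, version 2.28]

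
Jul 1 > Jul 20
False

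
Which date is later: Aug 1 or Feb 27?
Aug 1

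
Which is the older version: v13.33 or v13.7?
v13.7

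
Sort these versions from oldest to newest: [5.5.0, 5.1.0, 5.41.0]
[5.1.0, 5.5.0, 5.41.0]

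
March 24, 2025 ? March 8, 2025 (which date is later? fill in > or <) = >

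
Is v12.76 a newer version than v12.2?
Yes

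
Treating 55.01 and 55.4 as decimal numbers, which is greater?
55.4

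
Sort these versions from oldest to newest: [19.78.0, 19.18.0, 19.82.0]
[19.18.0, 19.78.0, 19.82.0]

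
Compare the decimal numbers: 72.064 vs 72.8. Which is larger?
72.8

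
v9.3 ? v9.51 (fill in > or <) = <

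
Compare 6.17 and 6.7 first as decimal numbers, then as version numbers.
As decimals: 6.17 < 6.7. As versions: v6.17 > v6.7 (minor version 17 > 7).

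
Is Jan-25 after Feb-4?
No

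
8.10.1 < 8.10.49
True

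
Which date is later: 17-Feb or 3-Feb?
17-Feb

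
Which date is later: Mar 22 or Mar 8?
Mar 22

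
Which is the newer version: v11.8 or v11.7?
v11.8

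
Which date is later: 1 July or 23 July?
23 July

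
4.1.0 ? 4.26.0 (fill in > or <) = <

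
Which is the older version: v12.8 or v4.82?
v4.82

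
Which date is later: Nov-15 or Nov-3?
Nov-15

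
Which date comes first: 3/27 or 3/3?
3/3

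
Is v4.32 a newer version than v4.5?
Yes. Version numbers are compared segment by segment as integers, not as decimals: minor version 32 > 5, so v4.32 > v4.5 (even though the decimal 4.32 < 4.5).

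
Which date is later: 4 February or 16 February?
16 February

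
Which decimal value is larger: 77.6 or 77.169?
77.6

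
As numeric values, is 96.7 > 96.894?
False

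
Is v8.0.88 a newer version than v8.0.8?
Yes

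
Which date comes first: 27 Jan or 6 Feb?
27 Jan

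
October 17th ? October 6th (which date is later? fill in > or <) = >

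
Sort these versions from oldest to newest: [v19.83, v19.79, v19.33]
[v19.33, v19.79, v19.83]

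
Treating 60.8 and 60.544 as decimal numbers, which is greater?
60.8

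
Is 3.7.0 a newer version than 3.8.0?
No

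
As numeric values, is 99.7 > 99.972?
False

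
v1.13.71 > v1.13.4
True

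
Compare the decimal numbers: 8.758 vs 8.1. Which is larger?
8.758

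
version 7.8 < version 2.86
False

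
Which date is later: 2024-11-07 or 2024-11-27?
2024-11-27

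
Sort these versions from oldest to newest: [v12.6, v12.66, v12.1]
[v12.1, v12.6, v12.66]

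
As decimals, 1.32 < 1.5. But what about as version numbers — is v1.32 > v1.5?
True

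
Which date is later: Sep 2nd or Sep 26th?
Sep 26th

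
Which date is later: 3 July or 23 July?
23 July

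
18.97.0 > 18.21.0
True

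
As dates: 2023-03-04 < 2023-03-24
True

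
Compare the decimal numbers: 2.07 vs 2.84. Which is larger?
2.84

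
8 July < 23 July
True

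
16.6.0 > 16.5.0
True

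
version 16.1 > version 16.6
False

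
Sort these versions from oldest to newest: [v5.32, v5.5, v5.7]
[v5.5, v5.7, v5.32]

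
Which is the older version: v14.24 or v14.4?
v14.4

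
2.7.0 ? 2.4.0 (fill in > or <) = >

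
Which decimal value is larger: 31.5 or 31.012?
31.5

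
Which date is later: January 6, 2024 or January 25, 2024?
January 25, 2024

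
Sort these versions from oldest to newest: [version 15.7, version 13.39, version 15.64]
[version 13.39, version 15.7, version 15.64]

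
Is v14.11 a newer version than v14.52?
No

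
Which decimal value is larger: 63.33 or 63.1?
63.33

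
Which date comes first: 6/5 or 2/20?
2/20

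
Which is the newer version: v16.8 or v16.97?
v16.97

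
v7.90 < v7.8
False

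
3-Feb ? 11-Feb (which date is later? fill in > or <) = <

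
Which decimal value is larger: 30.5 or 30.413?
30.5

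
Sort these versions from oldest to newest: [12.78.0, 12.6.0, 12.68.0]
[12.6.0, 12.68.0, 12.78.0]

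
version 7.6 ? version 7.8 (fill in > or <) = <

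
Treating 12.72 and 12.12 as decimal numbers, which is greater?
12.72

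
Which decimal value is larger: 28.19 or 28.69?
28.69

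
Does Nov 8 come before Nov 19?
Yes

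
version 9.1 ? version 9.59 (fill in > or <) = <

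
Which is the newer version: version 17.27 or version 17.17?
version 17.27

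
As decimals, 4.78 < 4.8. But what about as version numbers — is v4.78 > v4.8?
True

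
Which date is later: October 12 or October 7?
October 12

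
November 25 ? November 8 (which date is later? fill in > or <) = >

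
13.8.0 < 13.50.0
True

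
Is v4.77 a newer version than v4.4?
Yes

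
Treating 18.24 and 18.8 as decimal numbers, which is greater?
18.8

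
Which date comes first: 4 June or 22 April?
22 April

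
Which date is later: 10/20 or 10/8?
10/20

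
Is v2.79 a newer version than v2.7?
Yes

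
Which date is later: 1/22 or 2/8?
2/8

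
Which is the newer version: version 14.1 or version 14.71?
version 14.71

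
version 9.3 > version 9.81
False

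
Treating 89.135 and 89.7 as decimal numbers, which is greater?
89.7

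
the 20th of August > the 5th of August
True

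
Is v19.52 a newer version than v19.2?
Yes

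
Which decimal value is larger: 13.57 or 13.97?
13.97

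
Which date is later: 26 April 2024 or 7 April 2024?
26 April 2024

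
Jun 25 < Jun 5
False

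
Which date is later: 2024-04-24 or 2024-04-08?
2024-04-24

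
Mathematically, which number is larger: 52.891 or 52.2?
52.891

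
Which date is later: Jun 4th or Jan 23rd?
Jun 4th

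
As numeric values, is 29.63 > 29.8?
False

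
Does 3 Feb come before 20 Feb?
Yes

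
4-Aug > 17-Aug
False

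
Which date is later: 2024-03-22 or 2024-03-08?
2024-03-22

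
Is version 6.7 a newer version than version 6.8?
No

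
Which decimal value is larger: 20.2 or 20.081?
20.2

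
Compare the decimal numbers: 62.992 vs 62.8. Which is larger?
62.992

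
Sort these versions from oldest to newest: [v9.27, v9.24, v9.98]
[v9.24, v9.27, v9.98]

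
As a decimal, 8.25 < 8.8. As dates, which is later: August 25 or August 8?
August 25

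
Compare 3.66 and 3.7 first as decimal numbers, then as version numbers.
As decimals: 3.66 < 3.7. As versions: v3.66 > v3.7 (minor version 66 > 7).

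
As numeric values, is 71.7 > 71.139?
True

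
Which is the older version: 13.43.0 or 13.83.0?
13.43.0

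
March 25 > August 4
False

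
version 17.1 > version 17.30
False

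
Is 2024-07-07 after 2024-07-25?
No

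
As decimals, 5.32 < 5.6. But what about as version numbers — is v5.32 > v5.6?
True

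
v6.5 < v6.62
True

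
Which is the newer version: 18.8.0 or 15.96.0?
18.8.0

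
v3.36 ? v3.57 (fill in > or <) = <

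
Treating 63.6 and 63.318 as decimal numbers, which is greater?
63.6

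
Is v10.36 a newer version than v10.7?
Yes. Version numbers are compared segment by segment as integers, not as decimals: minor version 36 > 7, so v10.36 > v10.7 (even though the decimal 10.36 < 10.7).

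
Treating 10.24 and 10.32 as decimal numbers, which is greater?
10.32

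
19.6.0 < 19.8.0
True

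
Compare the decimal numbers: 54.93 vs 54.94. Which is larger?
54.94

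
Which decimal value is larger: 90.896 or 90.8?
90.896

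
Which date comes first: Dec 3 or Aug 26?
Aug 26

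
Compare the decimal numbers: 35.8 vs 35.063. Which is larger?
35.8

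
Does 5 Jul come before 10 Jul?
Yes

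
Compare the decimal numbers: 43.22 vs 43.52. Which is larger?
43.52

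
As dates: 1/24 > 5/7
False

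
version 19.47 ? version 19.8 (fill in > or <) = >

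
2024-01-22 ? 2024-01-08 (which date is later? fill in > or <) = >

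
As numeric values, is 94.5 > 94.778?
False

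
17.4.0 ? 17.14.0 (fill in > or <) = <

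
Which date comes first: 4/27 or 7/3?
4/27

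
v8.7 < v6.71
False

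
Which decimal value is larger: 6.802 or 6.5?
6.802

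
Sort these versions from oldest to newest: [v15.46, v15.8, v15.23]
[v15.8, v15.23, v15.46]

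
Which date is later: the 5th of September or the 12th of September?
the 12th of September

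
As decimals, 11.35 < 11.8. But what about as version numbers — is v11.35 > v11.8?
True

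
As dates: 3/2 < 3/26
True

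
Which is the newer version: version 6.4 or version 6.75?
version 6.75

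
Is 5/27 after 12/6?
No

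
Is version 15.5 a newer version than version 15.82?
No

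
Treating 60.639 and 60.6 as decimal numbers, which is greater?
60.639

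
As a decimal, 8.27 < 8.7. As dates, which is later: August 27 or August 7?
August 27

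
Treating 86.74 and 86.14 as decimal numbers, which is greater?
86.74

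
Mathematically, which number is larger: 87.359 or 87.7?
87.7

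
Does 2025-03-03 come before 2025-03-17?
Yes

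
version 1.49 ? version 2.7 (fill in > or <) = <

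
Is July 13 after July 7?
Yes. Day 13 comes after day 7 in July — this is a date comparison, not a decimal one (the decimal 7.13 would be smaller than 7.7).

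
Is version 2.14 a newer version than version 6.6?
No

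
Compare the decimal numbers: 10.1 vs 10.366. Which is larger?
10.366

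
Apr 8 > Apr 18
False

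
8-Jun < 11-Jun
True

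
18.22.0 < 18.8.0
False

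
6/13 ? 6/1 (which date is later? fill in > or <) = >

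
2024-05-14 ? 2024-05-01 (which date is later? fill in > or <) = >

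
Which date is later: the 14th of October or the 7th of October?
the 14th of October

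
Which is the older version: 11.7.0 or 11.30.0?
11.7.0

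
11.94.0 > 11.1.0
True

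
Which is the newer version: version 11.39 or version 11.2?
version 11.39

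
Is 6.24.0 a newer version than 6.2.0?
Yes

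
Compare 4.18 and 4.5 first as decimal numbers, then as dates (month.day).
As decimals: 4.18 < 4.5. As dates: 4/18 is later than 4/5 (day 18 > day 5).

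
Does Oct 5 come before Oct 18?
Yes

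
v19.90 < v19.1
False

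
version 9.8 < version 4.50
False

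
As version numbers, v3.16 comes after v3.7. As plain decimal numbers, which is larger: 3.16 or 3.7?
3.7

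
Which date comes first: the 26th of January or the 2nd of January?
the 2nd of January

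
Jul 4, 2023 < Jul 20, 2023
True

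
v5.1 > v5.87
False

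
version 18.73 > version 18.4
True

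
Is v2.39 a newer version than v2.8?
Yes. Version numbers are compared segment by segment as integers, not as decimals: minor version 39 > 8, so v2.39 > v2.8 (even though the decimal 2.39 < 2.8).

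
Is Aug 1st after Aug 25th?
No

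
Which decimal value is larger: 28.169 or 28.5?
28.5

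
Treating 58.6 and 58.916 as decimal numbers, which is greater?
58.916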